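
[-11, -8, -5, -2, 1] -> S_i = -11 + 3*i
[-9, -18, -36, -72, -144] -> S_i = -9*2^i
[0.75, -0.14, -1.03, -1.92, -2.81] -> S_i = 0.75 + -0.89*i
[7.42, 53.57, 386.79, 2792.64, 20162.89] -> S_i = 7.42*7.22^i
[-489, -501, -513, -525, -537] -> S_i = -489 + -12*i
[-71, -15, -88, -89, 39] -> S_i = Random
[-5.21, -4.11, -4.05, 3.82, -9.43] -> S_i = Random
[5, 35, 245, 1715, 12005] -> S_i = 5*7^i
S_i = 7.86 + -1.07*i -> [7.86, 6.79, 5.72, 4.65, 3.58]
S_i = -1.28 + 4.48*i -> [-1.28, 3.2, 7.68, 12.16, 16.64]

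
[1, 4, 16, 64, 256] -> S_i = 1*4^i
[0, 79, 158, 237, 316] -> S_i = 0 + 79*i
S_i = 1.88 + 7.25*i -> [1.88, 9.13, 16.38, 23.63, 30.88]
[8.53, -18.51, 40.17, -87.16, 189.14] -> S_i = 8.53*(-2.17)^i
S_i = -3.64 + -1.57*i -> [-3.64, -5.21, -6.78, -8.35, -9.92]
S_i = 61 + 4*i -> [61, 65, 69, 73, 77]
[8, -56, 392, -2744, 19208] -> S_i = 8*-7^i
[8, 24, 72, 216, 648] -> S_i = 8*3^i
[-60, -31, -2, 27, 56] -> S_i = -60 + 29*i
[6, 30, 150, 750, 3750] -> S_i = 6*5^i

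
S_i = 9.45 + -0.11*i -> [9.45, 9.34, 9.23, 9.12, 9.01]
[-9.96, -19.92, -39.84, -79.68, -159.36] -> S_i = -9.96*2.00^i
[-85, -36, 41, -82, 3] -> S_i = Random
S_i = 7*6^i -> [7, 42, 252, 1512, 9072]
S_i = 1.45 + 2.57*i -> [1.45, 4.02, 6.59, 9.16, 11.73]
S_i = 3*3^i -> [3, 9, 27, 81, 243]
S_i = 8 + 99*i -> [8, 107, 206, 305, 404]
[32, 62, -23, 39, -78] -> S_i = Random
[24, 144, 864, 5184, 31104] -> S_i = 24*6^i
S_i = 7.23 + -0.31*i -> [7.23, 6.92, 6.61, 6.3, 5.99]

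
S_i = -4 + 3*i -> [-4, -1, 2, 5, 8]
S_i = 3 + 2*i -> [3, 5, 7, 9, 11]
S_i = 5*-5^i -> [5, -25, 125, -625, 3125]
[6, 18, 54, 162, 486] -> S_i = 6*3^i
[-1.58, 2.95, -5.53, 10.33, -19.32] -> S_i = -1.58*(-1.87)^i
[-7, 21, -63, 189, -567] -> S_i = -7*-3^i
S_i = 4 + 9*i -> [4, 13, 22, 31, 40]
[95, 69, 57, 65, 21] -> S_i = Random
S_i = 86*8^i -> [86, 688, 5504, 44032, 352256]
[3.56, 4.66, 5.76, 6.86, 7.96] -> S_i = 3.56 + 1.10*i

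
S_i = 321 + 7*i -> [321, 328, 335, 342, 349]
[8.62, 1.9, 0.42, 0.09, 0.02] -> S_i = 8.62*0.22^i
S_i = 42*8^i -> [42, 336, 2688, 21504, 172032]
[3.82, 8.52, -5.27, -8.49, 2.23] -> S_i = Random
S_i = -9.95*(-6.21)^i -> [-9.95, 61.79, -383.71, 2382.86, -14797.54]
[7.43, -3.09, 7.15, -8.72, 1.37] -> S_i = Random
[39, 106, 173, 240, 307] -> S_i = 39 + 67*i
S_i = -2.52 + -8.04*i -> [-2.52, -10.56, -18.6, -26.64, -34.68]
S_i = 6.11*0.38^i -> [6.11, 2.32, 0.88, 0.34, 0.13]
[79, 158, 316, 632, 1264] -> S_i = 79*2^i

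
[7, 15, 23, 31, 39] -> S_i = 7 + 8*i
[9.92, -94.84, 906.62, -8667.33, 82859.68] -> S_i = 9.92*(-9.56)^i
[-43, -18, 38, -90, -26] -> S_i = Random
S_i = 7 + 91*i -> [7, 98, 189, 280, 371]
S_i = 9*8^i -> [9, 72, 576, 4608, 36864]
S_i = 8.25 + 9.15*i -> [8.25, 17.4, 26.55, 35.7, 44.85]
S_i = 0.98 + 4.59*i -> [0.98, 5.57, 10.16, 14.75, 19.34]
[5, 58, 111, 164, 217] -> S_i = 5 + 53*i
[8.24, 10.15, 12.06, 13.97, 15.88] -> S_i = 8.24 + 1.91*i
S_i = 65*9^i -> [65, 585, 5265, 47385, 426465]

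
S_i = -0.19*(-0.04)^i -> [-0.19, 0.01, -0.0, 0.0, -0.0]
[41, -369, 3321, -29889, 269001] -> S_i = 41*-9^i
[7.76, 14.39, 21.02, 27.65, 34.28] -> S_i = 7.76 + 6.63*i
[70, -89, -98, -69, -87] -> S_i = Random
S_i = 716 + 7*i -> [716, 723, 730, 737, 744]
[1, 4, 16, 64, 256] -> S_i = 1*4^i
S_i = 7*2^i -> [7, 14, 28, 56, 112]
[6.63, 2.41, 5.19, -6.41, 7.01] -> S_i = Random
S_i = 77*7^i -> [77, 539, 3773, 26411, 184877]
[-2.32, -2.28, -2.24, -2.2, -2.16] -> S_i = -2.32 + 0.04*i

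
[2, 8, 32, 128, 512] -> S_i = 2*4^i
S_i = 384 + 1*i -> [384, 385, 386, 387, 388]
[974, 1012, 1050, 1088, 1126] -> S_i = 974 + 38*i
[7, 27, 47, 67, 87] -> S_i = 7 + 20*i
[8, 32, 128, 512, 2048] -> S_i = 8*4^i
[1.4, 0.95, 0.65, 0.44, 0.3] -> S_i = 1.40*0.68^i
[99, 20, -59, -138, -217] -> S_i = 99 + -79*i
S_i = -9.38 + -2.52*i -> [-9.38, -11.9, -14.42, -16.94, -19.46]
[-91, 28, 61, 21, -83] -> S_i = Random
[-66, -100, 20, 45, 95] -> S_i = Random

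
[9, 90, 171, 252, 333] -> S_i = 9 + 81*i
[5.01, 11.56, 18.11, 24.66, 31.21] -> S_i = 5.01 + 6.55*i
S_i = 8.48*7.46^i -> [8.48, 63.26, 471.93, 3520.56, 26263.41]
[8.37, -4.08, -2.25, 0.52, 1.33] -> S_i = Random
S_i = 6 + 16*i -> [6, 22, 38, 54, 70]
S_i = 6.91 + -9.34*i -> [6.91, -2.43, -11.77, -21.11, -30.45]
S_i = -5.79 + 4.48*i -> [-5.79, -1.31, 3.17, 7.65, 12.13]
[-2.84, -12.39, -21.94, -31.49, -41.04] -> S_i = -2.84 + -9.55*i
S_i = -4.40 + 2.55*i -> [-4.4, -1.85, 0.7, 3.25, 5.8]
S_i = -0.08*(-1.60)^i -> [-0.08, 0.13, -0.2, 0.33, -0.52]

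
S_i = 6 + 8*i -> [6, 14, 22, 30, 38]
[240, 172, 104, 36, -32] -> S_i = 240 + -68*i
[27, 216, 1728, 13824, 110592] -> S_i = 27*8^i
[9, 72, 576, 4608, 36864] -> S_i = 9*8^i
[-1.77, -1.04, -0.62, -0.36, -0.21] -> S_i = -1.77*0.59^i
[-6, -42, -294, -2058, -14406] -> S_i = -6*7^i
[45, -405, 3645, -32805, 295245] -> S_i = 45*-9^i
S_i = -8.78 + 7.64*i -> [-8.78, -1.14, 6.5, 14.14, 21.78]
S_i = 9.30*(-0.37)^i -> [9.3, -3.44, 1.27, -0.47, 0.17]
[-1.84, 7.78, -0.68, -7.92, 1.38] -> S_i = Random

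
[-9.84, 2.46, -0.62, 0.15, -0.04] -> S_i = -9.84*(-0.25)^i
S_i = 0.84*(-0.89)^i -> [0.84, -0.75, 0.67, -0.59, 0.53]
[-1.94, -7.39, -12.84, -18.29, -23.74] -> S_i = -1.94 + -5.45*i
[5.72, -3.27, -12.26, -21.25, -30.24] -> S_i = 5.72 + -8.99*i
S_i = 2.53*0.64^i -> [2.53, 1.62, 1.04, 0.66, 0.42]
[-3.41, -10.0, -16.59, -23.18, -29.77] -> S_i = -3.41 + -6.59*i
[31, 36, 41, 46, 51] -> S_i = 31 + 5*i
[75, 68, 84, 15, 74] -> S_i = Random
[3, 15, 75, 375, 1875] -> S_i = 3*5^i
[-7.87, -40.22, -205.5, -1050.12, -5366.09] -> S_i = -7.87*5.11^i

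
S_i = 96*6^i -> [96, 576, 3456, 20736, 124416]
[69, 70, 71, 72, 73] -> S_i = 69 + 1*i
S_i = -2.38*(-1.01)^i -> [-2.38, 2.4, -2.43, 2.45, -2.48]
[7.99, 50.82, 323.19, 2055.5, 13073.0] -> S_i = 7.99*6.36^i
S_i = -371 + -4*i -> [-371, -375, -379, -383, -387]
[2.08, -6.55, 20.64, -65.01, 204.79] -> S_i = 2.08*(-3.15)^i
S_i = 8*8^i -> [8, 64, 512, 4096, 32768]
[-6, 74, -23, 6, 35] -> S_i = Random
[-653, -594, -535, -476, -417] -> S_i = -653 + 59*i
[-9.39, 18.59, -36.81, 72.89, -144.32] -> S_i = -9.39*(-1.98)^i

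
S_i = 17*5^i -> [17, 85, 425, 2125, 10625]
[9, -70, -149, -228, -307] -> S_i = 9 + -79*i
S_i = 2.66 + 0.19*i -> [2.66, 2.85, 3.04, 3.23, 3.42]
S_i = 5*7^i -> [5, 35, 245, 1715, 12005]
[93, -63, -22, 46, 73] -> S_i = Random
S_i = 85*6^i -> [85, 510, 3060, 18360, 110160]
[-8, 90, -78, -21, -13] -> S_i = Random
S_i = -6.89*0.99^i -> [-6.89, -6.82, -6.75, -6.69, -6.62]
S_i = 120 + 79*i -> [120, 199, 278, 357, 436]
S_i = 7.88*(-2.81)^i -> [7.88, -22.14, 62.22, -174.84, 491.31]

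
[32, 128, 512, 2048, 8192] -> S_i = 32*4^i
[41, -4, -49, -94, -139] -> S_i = 41 + -45*i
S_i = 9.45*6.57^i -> [9.45, 62.09, 407.91, 2679.96, 17607.32]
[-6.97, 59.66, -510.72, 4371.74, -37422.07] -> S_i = -6.97*(-8.56)^i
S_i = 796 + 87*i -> [796, 883, 970, 1057, 1144]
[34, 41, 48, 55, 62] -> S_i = 34 + 7*i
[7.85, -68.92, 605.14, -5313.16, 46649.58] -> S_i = 7.85*(-8.78)^i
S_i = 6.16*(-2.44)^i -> [6.16, -15.03, 36.67, -89.48, 218.34]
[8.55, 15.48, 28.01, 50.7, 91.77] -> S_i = 8.55*1.81^i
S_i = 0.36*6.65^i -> [0.36, 2.39, 15.92, 105.87, 704.03]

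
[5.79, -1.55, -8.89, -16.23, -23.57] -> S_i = 5.79 + -7.34*i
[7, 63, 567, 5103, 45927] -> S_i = 7*9^i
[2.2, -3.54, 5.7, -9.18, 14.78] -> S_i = 2.20*(-1.61)^i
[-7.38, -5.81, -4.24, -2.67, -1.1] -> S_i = -7.38 + 1.57*i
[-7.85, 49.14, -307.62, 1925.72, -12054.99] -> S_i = -7.85*(-6.26)^i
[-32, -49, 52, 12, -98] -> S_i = Random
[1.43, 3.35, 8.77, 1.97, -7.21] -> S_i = Random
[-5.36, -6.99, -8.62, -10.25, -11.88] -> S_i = -5.36 + -1.63*i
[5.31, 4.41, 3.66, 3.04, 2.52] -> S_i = 5.31*0.83^i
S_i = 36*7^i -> [36, 252, 1764, 12348, 86436]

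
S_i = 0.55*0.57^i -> [0.55, 0.31, 0.18, 0.1, 0.06]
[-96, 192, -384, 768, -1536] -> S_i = -96*-2^i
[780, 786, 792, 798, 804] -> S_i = 780 + 6*i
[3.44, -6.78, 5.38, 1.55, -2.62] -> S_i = Random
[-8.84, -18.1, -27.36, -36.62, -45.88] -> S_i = -8.84 + -9.26*i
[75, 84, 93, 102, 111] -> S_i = 75 + 9*i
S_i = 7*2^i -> [7, 14, 28, 56, 112]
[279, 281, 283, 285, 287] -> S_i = 279 + 2*i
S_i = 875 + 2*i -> [875, 877, 879, 881, 883]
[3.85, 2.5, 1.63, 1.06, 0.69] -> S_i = 3.85*0.65^i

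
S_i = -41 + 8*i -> [-41, -33, -25, -17, -9]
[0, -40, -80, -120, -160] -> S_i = 0 + -40*i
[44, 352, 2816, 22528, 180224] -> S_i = 44*8^i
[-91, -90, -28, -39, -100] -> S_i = Random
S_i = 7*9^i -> [7, 63, 567, 5103, 45927]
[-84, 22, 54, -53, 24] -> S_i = Random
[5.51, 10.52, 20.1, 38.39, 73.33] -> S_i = 5.51*1.91^i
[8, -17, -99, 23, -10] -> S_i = Random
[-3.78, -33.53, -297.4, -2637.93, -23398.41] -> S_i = -3.78*8.87^i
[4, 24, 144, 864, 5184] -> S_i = 4*6^i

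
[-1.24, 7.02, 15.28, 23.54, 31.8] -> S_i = -1.24 + 8.26*i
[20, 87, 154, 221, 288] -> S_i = 20 + 67*i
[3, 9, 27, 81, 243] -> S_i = 3*3^i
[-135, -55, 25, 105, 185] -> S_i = -135 + 80*i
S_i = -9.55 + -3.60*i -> [-9.55, -13.15, -16.75, -20.35, -23.95]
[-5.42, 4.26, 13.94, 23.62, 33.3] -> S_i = -5.42 + 9.68*i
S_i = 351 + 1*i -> [351, 352, 353, 354, 355]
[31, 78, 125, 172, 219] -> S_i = 31 + 47*i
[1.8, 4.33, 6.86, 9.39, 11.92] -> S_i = 1.80 + 2.53*i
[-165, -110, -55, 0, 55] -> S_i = -165 + 55*i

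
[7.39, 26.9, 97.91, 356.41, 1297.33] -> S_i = 7.39*3.64^i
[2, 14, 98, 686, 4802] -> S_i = 2*7^i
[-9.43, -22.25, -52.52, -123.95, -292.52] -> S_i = -9.43*2.36^i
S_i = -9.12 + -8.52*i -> [-9.12, -17.64, -26.16, -34.68, -43.2]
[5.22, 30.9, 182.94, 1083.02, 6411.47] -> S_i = 5.22*5.92^i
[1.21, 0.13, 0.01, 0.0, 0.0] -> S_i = 1.21*0.11^i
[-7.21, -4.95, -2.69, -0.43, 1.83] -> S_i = -7.21 + 2.26*i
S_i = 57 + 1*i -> [57, 58, 59, 60, 61]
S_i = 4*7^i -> [4, 28, 196, 1372, 9604]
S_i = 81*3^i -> [81, 243, 729, 2187, 6561]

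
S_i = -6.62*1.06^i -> [-6.62, -7.02, -7.44, -7.88, -8.36]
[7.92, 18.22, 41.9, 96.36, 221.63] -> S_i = 7.92*2.30^i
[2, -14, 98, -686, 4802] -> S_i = 2*-7^i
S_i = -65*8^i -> [-65, -520, -4160, -33280, -266240]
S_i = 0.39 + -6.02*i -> [0.39, -5.63, -11.65, -17.67, -23.69]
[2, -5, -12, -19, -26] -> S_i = 2 + -7*i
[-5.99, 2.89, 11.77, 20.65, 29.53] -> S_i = -5.99 + 8.88*i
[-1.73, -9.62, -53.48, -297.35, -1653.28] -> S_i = -1.73*5.56^i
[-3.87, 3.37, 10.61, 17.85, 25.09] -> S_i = -3.87 + 7.24*i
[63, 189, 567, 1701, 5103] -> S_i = 63*3^i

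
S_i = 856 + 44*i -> [856, 900, 944, 988, 1032]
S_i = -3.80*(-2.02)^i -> [-3.8, 7.68, -15.51, 31.32, -63.27]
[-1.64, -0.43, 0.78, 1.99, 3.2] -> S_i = -1.64 + 1.21*i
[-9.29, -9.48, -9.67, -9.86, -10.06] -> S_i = -9.29*1.02^i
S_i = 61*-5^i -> [61, -305, 1525, -7625, 38125]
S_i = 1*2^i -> [1, 2, 4, 8, 16]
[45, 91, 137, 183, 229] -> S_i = 45 + 46*i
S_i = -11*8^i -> [-11, -88, -704, -5632, -45056]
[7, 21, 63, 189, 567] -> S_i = 7*3^i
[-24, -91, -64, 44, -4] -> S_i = Random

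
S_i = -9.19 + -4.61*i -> [-9.19, -13.8, -18.41, -23.02, -27.63]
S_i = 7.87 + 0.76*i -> [7.87, 8.63, 9.39, 10.15, 10.91]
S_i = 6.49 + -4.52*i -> [6.49, 1.97, -2.55, -7.07, -11.59]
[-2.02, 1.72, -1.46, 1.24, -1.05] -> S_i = -2.02*(-0.85)^i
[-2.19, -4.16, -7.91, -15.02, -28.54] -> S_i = -2.19*1.90^i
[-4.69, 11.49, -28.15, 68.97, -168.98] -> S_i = -4.69*(-2.45)^i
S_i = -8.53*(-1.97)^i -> [-8.53, 16.8, -33.1, 65.22, -128.47]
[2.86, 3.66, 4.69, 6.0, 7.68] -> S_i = 2.86*1.28^i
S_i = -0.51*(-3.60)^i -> [-0.51, 1.84, -6.61, 23.79, -85.66]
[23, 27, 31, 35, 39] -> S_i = 23 + 4*i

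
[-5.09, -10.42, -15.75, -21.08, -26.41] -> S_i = -5.09 + -5.33*i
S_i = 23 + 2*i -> [23, 25, 27, 29, 31]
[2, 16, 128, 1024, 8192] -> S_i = 2*8^i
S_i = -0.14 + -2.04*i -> [-0.14, -2.18, -4.22, -6.26, -8.3]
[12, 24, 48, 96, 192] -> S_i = 12*2^i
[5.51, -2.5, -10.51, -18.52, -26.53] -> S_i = 5.51 + -8.01*i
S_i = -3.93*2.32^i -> [-3.93, -9.12, -21.15, -49.07, -113.85]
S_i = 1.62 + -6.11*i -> [1.62, -4.49, -10.6, -16.71, -22.82]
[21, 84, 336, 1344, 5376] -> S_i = 21*4^i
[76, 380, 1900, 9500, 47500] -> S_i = 76*5^i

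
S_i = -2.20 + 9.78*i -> [-2.2, 7.58, 17.36, 27.14, 36.92]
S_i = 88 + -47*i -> [88, 41, -6, -53, -100]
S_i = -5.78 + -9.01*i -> [-5.78, -14.79, -23.8, -32.81, -41.82]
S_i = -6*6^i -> [-6, -36, -216, -1296, -7776]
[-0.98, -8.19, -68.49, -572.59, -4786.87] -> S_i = -0.98*8.36^i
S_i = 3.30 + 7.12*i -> [3.3, 10.42, 17.54, 24.66, 31.78]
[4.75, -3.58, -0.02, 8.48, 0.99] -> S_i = Random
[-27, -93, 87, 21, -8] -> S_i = Random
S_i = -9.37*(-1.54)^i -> [-9.37, 14.43, -22.22, 34.22, -52.7]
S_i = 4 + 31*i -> [4, 35, 66, 97, 128]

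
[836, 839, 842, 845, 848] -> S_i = 836 + 3*i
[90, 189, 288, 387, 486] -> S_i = 90 + 99*i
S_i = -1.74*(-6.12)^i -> [-1.74, 10.65, -65.17, 398.84, -2440.93]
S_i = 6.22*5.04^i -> [6.22, 31.35, 158.0, 796.31, 4013.4]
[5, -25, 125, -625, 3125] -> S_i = 5*-5^i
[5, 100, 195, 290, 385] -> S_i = 5 + 95*i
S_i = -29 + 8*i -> [-29, -21, -13, -5, 3]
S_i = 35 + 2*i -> [35, 37, 39, 41, 43]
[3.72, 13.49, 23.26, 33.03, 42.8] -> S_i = 3.72 + 9.77*i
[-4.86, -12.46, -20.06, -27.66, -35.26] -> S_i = -4.86 + -7.60*i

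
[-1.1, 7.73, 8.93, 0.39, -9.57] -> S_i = Random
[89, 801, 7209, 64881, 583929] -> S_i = 89*9^i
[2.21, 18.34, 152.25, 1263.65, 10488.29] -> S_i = 2.21*8.30^i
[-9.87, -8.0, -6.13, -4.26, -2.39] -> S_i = -9.87 + 1.87*i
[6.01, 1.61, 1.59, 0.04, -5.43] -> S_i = Random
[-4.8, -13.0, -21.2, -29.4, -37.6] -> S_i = -4.80 + -8.20*i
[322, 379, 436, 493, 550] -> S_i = 322 + 57*i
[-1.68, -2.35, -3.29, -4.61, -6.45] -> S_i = -1.68*1.40^i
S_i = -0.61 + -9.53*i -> [-0.61, -10.14, -19.67, -29.2, -38.73]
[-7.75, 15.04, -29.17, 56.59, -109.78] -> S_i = -7.75*(-1.94)^i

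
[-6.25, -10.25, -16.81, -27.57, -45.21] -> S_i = -6.25*1.64^i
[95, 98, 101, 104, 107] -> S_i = 95 + 3*i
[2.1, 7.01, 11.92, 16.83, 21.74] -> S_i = 2.10 + 4.91*i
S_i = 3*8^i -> [3, 24, 192, 1536, 12288]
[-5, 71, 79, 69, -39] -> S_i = Random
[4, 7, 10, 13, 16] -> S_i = 4 + 3*i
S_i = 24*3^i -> [24, 72, 216, 648, 1944]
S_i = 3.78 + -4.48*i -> [3.78, -0.7, -5.18, -9.66, -14.14]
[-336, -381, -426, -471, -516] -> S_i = -336 + -45*i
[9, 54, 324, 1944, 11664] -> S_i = 9*6^i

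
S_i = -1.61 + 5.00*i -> [-1.61, 3.39, 8.39, 13.39, 18.39]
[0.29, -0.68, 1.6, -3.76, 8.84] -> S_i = 0.29*(-2.35)^i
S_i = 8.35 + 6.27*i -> [8.35, 14.62, 20.89, 27.16, 33.43]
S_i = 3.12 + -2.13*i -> [3.12, 0.99, -1.14, -3.27, -5.4]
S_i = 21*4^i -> [21, 84, 336, 1344, 5376]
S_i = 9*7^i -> [9, 63, 441, 3087, 21609]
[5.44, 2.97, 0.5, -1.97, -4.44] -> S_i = 5.44 + -2.47*i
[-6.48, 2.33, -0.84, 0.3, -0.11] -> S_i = -6.48*(-0.36)^i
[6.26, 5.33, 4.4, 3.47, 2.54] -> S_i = 6.26 + -0.93*i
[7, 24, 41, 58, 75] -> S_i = 7 + 17*i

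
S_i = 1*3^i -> [1, 3, 9, 27, 81]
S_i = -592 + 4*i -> [-592, -588, -584, -580, -576]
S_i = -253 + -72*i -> [-253, -325, -397, -469, -541]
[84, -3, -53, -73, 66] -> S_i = Random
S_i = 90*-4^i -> [90, -360, 1440, -5760, 23040]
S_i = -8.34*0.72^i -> [-8.34, -6.0, -4.32, -3.11, -2.24]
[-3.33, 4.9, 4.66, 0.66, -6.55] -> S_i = Random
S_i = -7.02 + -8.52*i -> [-7.02, -15.54, -24.06, -32.58, -41.1]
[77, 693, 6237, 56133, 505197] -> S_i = 77*9^i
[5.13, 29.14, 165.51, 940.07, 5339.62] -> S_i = 5.13*5.68^i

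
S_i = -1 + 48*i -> [-1, 47, 95, 143, 191]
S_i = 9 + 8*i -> [9, 17, 25, 33, 41]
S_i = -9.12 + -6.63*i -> [-9.12, -15.75, -22.38, -29.01, -35.64]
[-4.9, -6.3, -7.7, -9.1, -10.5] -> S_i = -4.90 + -1.40*i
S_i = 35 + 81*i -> [35, 116, 197, 278, 359]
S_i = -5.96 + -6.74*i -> [-5.96, -12.7, -19.44, -26.18, -32.92]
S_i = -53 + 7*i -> [-53, -46, -39, -32, -25]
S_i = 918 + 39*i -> [918, 957, 996, 1035, 1074]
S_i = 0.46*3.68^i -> [0.46, 1.69, 6.23, 22.92, 84.36]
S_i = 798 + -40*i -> [798, 758, 718, 678, 638]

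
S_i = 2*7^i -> [2, 14, 98, 686, 4802]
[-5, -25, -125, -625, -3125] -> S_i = -5*5^i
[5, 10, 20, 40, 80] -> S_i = 5*2^i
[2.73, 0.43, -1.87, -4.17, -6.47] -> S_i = 2.73 + -2.30*i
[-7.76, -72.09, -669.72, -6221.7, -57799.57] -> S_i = -7.76*9.29^i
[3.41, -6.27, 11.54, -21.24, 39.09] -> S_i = 3.41*(-1.84)^i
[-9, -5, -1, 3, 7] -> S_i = -9 + 4*i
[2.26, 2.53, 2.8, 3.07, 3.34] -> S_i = 2.26 + 0.27*i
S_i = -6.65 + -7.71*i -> [-6.65, -14.36, -22.07, -29.78, -37.49]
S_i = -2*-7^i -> [-2, 14, -98, 686, -4802]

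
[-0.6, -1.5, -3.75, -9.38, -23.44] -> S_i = -0.60*2.50^i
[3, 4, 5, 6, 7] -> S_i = 3 + 1*i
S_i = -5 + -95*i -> [-5, -100, -195, -290, -385]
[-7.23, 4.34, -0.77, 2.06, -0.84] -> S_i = Random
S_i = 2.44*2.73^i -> [2.44, 6.66, 18.19, 49.65, 135.53]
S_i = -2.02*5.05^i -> [-2.02, -10.2, -51.52, -260.15, -1313.76]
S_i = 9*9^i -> [9, 81, 729, 6561, 59049]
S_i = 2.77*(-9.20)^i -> [2.77, -25.48, 234.45, -2156.97, 19844.08]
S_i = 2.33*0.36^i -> [2.33, 0.84, 0.3, 0.11, 0.04]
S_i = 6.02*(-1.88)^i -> [6.02, -11.32, 21.28, -40.0, 75.2]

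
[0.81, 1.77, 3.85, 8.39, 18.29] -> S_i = 0.81*2.18^i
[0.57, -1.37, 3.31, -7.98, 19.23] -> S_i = 0.57*(-2.41)^i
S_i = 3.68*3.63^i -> [3.68, 13.36, 48.49, 176.02, 638.96]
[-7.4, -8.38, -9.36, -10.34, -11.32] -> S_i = -7.40 + -0.98*i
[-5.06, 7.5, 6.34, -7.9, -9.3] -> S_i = Random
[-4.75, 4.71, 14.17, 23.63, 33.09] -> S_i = -4.75 + 9.46*i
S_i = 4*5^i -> [4, 20, 100, 500, 2500]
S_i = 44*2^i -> [44, 88, 176, 352, 704]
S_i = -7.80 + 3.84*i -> [-7.8, -3.96, -0.12, 3.72, 7.56]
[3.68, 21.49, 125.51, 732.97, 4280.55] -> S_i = 3.68*5.84^i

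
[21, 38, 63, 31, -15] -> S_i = Random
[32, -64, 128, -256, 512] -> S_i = 32*-2^i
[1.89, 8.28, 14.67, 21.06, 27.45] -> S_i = 1.89 + 6.39*i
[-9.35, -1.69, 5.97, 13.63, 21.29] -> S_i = -9.35 + 7.66*i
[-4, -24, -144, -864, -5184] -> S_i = -4*6^i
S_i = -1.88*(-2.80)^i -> [-1.88, 5.26, -14.74, 41.27, -115.56]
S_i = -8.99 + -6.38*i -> [-8.99, -15.37, -21.75, -28.13, -34.51]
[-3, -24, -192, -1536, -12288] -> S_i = -3*8^i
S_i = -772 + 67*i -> [-772, -705, -638, -571, -504]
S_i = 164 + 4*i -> [164, 168, 172, 176, 180]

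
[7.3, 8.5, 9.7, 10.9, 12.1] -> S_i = 7.30 + 1.20*i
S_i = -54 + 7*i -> [-54, -47, -40, -33, -26]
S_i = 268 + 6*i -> [268, 274, 280, 286, 292]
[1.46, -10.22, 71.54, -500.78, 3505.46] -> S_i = 1.46*(-7.00)^i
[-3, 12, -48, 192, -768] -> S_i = -3*-4^i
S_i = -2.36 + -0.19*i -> [-2.36, -2.55, -2.74, -2.93, -3.12]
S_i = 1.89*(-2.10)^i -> [1.89, -3.97, 8.33, -17.5, 36.76]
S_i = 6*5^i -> [6, 30, 150, 750, 3750]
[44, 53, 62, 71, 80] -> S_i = 44 + 9*i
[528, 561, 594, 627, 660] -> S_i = 528 + 33*i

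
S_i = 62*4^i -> [62, 248, 992, 3968, 15872]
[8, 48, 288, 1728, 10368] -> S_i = 8*6^i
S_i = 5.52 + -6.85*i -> [5.52, -1.33, -8.18, -15.03, -21.88]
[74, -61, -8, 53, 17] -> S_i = Random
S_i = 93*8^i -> [93, 744, 5952, 47616, 380928]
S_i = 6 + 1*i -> [6, 7, 8, 9, 10]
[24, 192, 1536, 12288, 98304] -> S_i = 24*8^i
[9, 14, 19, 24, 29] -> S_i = 9 + 5*i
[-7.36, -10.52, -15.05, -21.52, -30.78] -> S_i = -7.36*1.43^i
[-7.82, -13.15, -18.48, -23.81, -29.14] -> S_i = -7.82 + -5.33*i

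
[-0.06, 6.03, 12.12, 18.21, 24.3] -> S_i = -0.06 + 6.09*i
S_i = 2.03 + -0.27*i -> [2.03, 1.76, 1.49, 1.22, 0.95]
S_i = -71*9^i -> [-71, -639, -5751, -51759, -465831]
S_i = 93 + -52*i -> [93, 41, -11, -63, -115]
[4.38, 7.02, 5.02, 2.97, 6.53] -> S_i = Random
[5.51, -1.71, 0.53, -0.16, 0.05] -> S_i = 5.51*(-0.31)^i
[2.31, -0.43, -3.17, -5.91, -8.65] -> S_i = 2.31 + -2.74*i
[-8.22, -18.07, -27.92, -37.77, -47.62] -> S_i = -8.22 + -9.85*i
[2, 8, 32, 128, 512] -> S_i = 2*4^i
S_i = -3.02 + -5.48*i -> [-3.02, -8.5, -13.98, -19.46, -24.94]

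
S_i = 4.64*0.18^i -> [4.64, 0.84, 0.15, 0.03, 0.0]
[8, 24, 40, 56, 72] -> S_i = 8 + 16*i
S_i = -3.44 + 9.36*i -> [-3.44, 5.92, 15.28, 24.64, 34.0]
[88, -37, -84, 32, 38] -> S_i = Random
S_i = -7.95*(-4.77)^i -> [-7.95, 37.92, -180.89, 862.82, -4115.67]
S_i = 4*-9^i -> [4, -36, 324, -2916, 26244]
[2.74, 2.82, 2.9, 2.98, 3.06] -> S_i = 2.74 + 0.08*i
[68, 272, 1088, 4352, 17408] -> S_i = 68*4^i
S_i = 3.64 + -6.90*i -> [3.64, -3.26, -10.16, -17.06, -23.96]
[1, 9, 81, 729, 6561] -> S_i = 1*9^i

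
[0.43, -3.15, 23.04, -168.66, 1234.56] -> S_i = 0.43*(-7.32)^i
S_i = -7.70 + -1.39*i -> [-7.7, -9.09, -10.48, -11.87, -13.26]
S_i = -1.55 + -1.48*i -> [-1.55, -3.03, -4.51, -5.99, -7.47]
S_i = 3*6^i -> [3, 18, 108, 648, 3888]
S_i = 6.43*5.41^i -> [6.43, 34.79, 188.19, 1018.13, 5508.08]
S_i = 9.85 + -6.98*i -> [9.85, 2.87, -4.11, -11.09, -18.07]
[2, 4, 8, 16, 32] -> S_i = 2*2^i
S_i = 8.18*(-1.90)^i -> [8.18, -15.54, 29.53, -56.11, 106.6]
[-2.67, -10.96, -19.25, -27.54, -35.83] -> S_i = -2.67 + -8.29*i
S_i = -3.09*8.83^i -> [-3.09, -27.28, -240.92, -2127.36, -18784.57]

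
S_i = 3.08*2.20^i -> [3.08, 6.78, 14.91, 32.8, 72.15]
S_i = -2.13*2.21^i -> [-2.13, -4.71, -10.4, -22.99, -50.81]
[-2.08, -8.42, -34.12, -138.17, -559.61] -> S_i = -2.08*4.05^i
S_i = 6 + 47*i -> [6, 53, 100, 147, 194]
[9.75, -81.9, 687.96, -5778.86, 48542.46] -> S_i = 9.75*(-8.40)^i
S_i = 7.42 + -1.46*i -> [7.42, 5.96, 4.5, 3.04, 1.58]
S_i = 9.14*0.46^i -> [9.14, 4.2, 1.93, 0.89, 0.41]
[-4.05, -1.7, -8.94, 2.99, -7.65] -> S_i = Random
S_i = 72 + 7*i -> [72, 79, 86, 93, 100]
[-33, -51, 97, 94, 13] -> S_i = Random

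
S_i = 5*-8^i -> [5, -40, 320, -2560, 20480]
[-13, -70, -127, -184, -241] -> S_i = -13 + -57*i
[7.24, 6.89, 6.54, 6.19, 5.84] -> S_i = 7.24 + -0.35*i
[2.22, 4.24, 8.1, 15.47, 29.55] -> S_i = 2.22*1.91^i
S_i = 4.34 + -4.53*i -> [4.34, -0.19, -4.72, -9.25, -13.78]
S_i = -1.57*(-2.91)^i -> [-1.57, 4.57, -13.29, 38.69, -112.58]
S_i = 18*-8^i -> [18, -144, 1152, -9216, 73728]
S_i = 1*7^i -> [1, 7, 49, 343, 2401]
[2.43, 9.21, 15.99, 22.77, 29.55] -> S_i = 2.43 + 6.78*i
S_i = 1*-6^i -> [1, -6, 36, -216, 1296]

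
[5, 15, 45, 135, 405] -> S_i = 5*3^i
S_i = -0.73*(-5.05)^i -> [-0.73, 3.69, -18.62, 94.01, -474.78]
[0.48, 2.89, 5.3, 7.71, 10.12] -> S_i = 0.48 + 2.41*i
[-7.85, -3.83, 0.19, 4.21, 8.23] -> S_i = -7.85 + 4.02*i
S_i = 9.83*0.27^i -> [9.83, 2.65, 0.72, 0.19, 0.05]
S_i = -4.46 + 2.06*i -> [-4.46, -2.4, -0.34, 1.72, 3.78]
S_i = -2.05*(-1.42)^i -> [-2.05, 2.91, -4.13, 5.87, -8.34]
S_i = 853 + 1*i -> [853, 854, 855, 856, 857]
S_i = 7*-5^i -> [7, -35, 175, -875, 4375]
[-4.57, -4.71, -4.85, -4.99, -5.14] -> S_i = -4.57*1.03^i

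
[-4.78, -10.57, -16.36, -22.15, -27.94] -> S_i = -4.78 + -5.79*i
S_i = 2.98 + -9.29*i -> [2.98, -6.31, -15.6, -24.89, -34.18]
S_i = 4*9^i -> [4, 36, 324, 2916, 26244]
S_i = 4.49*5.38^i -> [4.49, 24.16, 129.96, 699.19, 3761.62]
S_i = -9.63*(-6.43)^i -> [-9.63, 61.92, -398.15, 2560.11, -16461.53]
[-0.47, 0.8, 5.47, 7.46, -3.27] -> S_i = Random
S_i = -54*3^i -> [-54, -162, -486, -1458, -4374]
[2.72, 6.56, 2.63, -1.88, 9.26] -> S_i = Random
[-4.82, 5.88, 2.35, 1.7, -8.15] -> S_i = Random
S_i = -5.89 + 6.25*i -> [-5.89, 0.36, 6.61, 12.86, 19.11]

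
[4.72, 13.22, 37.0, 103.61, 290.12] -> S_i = 4.72*2.80^i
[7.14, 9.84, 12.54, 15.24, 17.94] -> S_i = 7.14 + 2.70*i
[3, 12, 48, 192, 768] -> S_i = 3*4^i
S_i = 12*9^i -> [12, 108, 972, 8748, 78732]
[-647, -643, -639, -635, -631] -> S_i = -647 + 4*i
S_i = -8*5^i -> [-8, -40, -200, -1000, -5000]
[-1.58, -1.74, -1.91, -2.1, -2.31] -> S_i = -1.58*1.10^i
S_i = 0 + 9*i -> [0, 9, 18, 27, 36]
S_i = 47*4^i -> [47, 188, 752, 3008, 12032]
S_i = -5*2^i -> [-5, -10, -20, -40, -80]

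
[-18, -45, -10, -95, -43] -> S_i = Random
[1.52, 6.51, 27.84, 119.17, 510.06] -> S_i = 1.52*4.28^i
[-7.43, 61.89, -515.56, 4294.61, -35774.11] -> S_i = -7.43*(-8.33)^i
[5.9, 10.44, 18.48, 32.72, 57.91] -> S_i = 5.90*1.77^i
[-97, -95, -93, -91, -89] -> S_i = -97 + 2*i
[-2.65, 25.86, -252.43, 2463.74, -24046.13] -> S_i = -2.65*(-9.76)^i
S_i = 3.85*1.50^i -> [3.85, 5.78, 8.66, 12.99, 19.49]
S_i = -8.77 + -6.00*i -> [-8.77, -14.77, -20.77, -26.77, -32.77]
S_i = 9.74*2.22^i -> [9.74, 21.62, 48.0, 106.57, 236.58]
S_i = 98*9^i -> [98, 882, 7938, 71442, 642978]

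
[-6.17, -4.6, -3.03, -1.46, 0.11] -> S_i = -6.17 + 1.57*i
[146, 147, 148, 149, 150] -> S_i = 146 + 1*i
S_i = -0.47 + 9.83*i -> [-0.47, 9.36, 19.19, 29.02, 38.85]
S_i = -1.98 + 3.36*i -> [-1.98, 1.38, 4.74, 8.1, 11.46]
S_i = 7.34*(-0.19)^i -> [7.34, -1.39, 0.26, -0.05, 0.01]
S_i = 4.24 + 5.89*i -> [4.24, 10.13, 16.02, 21.91, 27.8]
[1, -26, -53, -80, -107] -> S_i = 1 + -27*i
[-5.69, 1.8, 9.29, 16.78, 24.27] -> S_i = -5.69 + 7.49*i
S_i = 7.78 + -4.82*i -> [7.78, 2.96, -1.86, -6.68, -11.5]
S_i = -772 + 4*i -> [-772, -768, -764, -760, -756]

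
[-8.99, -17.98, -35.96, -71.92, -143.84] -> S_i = -8.99*2.00^i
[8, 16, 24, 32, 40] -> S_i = 8 + 8*i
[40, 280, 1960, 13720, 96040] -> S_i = 40*7^i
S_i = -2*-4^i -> [-2, 8, -32, 128, -512]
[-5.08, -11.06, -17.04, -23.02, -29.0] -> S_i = -5.08 + -5.98*i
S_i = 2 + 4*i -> [2, 6, 10, 14, 18]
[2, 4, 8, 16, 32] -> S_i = 2*2^i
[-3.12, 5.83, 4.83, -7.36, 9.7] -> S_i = Random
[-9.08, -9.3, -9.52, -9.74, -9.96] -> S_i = -9.08 + -0.22*i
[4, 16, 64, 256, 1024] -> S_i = 4*4^i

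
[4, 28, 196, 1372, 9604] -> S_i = 4*7^i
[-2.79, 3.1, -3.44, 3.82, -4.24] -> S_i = -2.79*(-1.11)^i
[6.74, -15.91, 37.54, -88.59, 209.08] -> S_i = 6.74*(-2.36)^i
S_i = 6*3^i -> [6, 18, 54, 162, 486]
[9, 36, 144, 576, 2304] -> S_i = 9*4^i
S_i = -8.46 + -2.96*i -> [-8.46, -11.42, -14.38, -17.34, -20.3]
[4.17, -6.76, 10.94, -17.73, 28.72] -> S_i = 4.17*(-1.62)^i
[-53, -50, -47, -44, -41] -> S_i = -53 + 3*i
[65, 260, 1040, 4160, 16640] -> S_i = 65*4^i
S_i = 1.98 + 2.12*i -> [1.98, 4.1, 6.22, 8.34, 10.46]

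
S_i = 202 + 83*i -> [202, 285, 368, 451, 534]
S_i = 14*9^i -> [14, 126, 1134, 10206, 91854]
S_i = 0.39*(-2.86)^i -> [0.39, -1.12, 3.19, -9.12, 26.09]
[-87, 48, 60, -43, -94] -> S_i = Random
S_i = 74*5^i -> [74, 370, 1850, 9250, 46250]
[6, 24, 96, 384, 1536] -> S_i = 6*4^i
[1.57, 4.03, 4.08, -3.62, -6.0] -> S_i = Random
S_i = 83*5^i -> [83, 415, 2075, 10375, 51875]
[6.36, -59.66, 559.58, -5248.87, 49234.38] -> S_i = 6.36*(-9.38)^i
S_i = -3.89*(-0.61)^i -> [-3.89, 2.37, -1.45, 0.88, -0.54]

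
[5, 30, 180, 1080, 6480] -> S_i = 5*6^i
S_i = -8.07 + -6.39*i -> [-8.07, -14.46, -20.85, -27.24, -33.63]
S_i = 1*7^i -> [1, 7, 49, 343, 2401]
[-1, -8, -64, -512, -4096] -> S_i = -1*8^i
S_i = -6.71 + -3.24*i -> [-6.71, -9.95, -13.19, -16.43, -19.67]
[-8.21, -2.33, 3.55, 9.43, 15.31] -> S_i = -8.21 + 5.88*i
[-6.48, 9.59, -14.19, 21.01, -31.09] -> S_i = -6.48*(-1.48)^i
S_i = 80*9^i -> [80, 720, 6480, 58320, 524880]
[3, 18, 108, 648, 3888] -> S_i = 3*6^i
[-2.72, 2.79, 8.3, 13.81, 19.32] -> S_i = -2.72 + 5.51*i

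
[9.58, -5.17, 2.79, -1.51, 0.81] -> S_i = 9.58*(-0.54)^i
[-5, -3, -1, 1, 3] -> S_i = -5 + 2*i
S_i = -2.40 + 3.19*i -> [-2.4, 0.79, 3.98, 7.17, 10.36]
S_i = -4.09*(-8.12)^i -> [-4.09, 33.21, -269.67, 2189.73, -17780.64]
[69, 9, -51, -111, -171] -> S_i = 69 + -60*i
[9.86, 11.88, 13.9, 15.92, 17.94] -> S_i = 9.86 + 2.02*i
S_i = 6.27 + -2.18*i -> [6.27, 4.09, 1.91, -0.27, -2.45]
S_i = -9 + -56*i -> [-9, -65, -121, -177, -233]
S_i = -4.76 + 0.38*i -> [-4.76, -4.38, -4.0, -3.62, -3.24]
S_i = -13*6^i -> [-13, -78, -468, -2808, -16848]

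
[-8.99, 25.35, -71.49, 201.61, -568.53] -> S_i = -8.99*(-2.82)^i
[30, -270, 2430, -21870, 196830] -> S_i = 30*-9^i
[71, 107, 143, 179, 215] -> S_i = 71 + 36*i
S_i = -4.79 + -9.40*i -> [-4.79, -14.19, -23.59, -32.99, -42.39]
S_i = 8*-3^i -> [8, -24, 72, -216, 648]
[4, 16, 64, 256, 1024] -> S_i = 4*4^i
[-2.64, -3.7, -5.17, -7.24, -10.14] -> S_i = -2.64*1.40^i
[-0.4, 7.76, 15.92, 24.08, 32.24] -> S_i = -0.40 + 8.16*i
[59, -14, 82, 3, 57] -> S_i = Random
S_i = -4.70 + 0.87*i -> [-4.7, -3.83, -2.96, -2.09, -1.22]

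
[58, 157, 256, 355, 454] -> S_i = 58 + 99*i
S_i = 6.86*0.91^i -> [6.86, 6.24, 5.68, 5.17, 4.7]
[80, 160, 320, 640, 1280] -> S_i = 80*2^i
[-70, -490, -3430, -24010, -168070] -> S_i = -70*7^i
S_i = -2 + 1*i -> [-2, -1, 0, 1, 2]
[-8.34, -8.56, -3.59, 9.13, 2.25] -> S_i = Random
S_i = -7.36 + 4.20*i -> [-7.36, -3.16, 1.04, 5.24, 9.44]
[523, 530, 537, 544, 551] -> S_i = 523 + 7*i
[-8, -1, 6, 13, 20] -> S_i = -8 + 7*i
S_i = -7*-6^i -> [-7, 42, -252, 1512, -9072]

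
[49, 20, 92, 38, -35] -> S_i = Random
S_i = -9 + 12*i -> [-9, 3, 15, 27, 39]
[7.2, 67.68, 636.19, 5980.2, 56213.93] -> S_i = 7.20*9.40^i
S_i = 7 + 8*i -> [7, 15, 23, 31, 39]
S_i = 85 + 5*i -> [85, 90, 95, 100, 105]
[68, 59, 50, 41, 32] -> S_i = 68 + -9*i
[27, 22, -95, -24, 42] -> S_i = Random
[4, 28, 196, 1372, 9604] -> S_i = 4*7^i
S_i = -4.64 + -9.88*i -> [-4.64, -14.52, -24.4, -34.28, -44.16]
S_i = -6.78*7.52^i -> [-6.78, -50.99, -383.41, -2883.26, -21682.09]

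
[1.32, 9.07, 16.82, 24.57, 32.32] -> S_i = 1.32 + 7.75*i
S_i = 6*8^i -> [6, 48, 384, 3072, 24576]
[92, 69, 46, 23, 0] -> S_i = 92 + -23*i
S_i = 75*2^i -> [75, 150, 300, 600, 1200]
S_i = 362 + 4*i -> [362, 366, 370, 374, 378]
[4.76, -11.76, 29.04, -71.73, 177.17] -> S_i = 4.76*(-2.47)^i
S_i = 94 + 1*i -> [94, 95, 96, 97, 98]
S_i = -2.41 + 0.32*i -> [-2.41, -2.09, -1.77, -1.45, -1.13]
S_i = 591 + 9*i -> [591, 600, 609, 618, 627]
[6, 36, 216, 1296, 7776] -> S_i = 6*6^i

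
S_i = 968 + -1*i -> [968, 967, 966, 965, 964]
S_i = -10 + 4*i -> [-10, -6, -2, 2, 6]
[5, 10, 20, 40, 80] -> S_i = 5*2^i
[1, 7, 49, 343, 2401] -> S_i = 1*7^i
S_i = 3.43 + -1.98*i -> [3.43, 1.45, -0.53, -2.51, -4.49]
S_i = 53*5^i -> [53, 265, 1325, 6625, 33125]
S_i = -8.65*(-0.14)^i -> [-8.65, 1.21, -0.17, 0.02, -0.0]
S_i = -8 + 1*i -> [-8, -7, -6, -5, -4]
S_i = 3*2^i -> [3, 6, 12, 24, 48]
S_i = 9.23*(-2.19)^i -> [9.23, -20.21, 44.27, -96.95, 212.31]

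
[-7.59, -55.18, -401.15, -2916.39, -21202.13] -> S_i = -7.59*7.27^i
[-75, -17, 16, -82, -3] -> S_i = Random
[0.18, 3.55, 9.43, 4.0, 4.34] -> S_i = Random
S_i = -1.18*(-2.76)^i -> [-1.18, 3.26, -8.99, 24.81, -68.47]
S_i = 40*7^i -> [40, 280, 1960, 13720, 96040]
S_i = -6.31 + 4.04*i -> [-6.31, -2.27, 1.77, 5.81, 9.85]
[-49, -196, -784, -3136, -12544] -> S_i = -49*4^i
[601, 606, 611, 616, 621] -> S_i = 601 + 5*i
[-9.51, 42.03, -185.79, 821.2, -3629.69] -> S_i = -9.51*(-4.42)^i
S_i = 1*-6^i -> [1, -6, 36, -216, 1296]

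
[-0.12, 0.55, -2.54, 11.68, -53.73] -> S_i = -0.12*(-4.60)^i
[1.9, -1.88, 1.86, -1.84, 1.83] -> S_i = 1.90*(-0.99)^i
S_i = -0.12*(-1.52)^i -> [-0.12, 0.18, -0.28, 0.42, -0.64]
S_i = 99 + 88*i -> [99, 187, 275, 363, 451]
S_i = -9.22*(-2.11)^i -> [-9.22, 19.45, -41.05, 86.61, -182.75]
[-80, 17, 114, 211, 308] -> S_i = -80 + 97*i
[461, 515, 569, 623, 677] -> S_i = 461 + 54*i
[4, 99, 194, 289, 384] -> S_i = 4 + 95*i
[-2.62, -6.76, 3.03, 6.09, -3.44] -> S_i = Random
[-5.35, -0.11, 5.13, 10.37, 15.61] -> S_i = -5.35 + 5.24*i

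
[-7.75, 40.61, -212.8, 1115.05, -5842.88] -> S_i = -7.75*(-5.24)^i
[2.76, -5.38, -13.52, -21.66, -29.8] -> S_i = 2.76 + -8.14*i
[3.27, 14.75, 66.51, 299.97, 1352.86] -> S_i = 3.27*4.51^i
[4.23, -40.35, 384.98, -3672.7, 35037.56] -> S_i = 4.23*(-9.54)^i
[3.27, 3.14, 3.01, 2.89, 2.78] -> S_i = 3.27*0.96^i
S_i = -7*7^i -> [-7, -49, -343, -2401, -16807]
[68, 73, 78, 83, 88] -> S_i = 68 + 5*i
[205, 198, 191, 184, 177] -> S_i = 205 + -7*i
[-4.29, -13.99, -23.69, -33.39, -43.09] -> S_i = -4.29 + -9.70*i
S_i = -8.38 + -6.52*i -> [-8.38, -14.9, -21.42, -27.94, -34.46]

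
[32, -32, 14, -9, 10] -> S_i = Random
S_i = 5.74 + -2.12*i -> [5.74, 3.62, 1.5, -0.62, -2.74]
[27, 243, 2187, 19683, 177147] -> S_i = 27*9^i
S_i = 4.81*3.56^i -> [4.81, 17.12, 60.96, 217.02, 772.58]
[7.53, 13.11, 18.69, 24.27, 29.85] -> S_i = 7.53 + 5.58*i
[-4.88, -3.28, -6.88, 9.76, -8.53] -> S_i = Random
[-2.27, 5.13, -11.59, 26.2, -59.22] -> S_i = -2.27*(-2.26)^i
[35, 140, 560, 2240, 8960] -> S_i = 35*4^i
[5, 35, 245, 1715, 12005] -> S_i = 5*7^i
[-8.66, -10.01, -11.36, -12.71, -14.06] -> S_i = -8.66 + -1.35*i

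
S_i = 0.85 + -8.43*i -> [0.85, -7.58, -16.01, -24.44, -32.87]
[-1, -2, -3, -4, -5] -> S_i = -1 + -1*i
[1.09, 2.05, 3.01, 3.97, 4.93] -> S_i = 1.09 + 0.96*i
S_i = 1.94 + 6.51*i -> [1.94, 8.45, 14.96, 21.47, 27.98]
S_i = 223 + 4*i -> [223, 227, 231, 235, 239]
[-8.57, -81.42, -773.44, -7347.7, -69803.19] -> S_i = -8.57*9.50^i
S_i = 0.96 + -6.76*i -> [0.96, -5.8, -12.56, -19.32, -26.08]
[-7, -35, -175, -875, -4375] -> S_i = -7*5^i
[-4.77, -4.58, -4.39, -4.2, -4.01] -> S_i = -4.77 + 0.19*i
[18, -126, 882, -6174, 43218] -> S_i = 18*-7^i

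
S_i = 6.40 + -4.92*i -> [6.4, 1.48, -3.44, -8.36, -13.28]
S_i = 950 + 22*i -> [950, 972, 994, 1016, 1038]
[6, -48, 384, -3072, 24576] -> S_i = 6*-8^i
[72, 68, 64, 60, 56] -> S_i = 72 + -4*i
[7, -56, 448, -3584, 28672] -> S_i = 7*-8^i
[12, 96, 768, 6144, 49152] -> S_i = 12*8^i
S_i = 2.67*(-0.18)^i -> [2.67, -0.48, 0.09, -0.02, 0.0]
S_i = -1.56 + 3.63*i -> [-1.56, 2.07, 5.7, 9.33, 12.96]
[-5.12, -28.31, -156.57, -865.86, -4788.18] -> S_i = -5.12*5.53^i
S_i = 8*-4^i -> [8, -32, 128, -512, 2048]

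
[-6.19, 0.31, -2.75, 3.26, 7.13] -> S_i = Random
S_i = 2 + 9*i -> [2, 11, 20, 29, 38]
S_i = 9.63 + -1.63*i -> [9.63, 8.0, 6.37, 4.74, 3.11]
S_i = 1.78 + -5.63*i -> [1.78, -3.85, -9.48, -15.11, -20.74]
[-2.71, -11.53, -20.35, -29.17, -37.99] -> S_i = -2.71 + -8.82*i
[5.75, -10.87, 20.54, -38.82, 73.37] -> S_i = 5.75*(-1.89)^i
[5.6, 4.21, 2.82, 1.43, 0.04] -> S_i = 5.60 + -1.39*i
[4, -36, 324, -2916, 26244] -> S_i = 4*-9^i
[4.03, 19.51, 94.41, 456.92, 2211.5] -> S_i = 4.03*4.84^i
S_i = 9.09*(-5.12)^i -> [9.09, -46.54, 238.29, -1220.04, 6246.6]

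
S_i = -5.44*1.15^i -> [-5.44, -6.26, -7.19, -8.27, -9.51]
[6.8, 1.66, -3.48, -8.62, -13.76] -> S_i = 6.80 + -5.14*i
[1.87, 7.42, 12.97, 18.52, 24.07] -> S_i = 1.87 + 5.55*i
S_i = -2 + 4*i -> [-2, 2, 6, 10, 14]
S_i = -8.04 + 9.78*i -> [-8.04, 1.74, 11.52, 21.3, 31.08]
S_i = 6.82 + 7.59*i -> [6.82, 14.41, 22.0, 29.59, 37.18]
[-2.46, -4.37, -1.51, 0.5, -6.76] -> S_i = Random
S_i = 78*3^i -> [78, 234, 702, 2106, 6318]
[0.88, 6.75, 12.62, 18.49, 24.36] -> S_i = 0.88 + 5.87*i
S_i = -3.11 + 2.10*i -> [-3.11, -1.01, 1.09, 3.19, 5.29]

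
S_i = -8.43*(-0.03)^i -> [-8.43, 0.25, -0.01, 0.0, -0.0]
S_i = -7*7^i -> [-7, -49, -343, -2401, -16807]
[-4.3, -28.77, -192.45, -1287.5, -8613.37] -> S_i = -4.30*6.69^i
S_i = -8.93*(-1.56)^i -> [-8.93, 13.93, -21.73, 33.9, -52.89]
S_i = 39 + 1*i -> [39, 40, 41, 42, 43]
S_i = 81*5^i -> [81, 405, 2025, 10125, 50625]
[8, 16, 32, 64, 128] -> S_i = 8*2^i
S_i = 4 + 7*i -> [4, 11, 18, 25, 32]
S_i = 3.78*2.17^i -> [3.78, 8.2, 17.8, 38.63, 83.82]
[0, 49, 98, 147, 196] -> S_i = 0 + 49*i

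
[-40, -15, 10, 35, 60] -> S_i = -40 + 25*i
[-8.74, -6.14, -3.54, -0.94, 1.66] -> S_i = -8.74 + 2.60*i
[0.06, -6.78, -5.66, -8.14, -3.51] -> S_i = Random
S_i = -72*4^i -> [-72, -288, -1152, -4608, -18432]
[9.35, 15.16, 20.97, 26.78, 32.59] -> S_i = 9.35 + 5.81*i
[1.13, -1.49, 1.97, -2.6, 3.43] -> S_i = 1.13*(-1.32)^i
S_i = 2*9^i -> [2, 18, 162, 1458, 13122]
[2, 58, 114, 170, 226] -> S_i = 2 + 56*i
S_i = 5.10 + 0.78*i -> [5.1, 5.88, 6.66, 7.44, 8.22]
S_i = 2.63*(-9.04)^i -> [2.63, -23.78, 214.93, -1942.95, 17564.24]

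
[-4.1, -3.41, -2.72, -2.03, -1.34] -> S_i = -4.10 + 0.69*i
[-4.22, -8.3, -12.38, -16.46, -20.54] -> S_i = -4.22 + -4.08*i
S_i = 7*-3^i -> [7, -21, 63, -189, 567]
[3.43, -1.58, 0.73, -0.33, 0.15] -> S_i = 3.43*(-0.46)^i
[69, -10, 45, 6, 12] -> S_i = Random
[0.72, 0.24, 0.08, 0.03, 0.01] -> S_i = 0.72*0.34^i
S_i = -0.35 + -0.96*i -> [-0.35, -1.31, -2.27, -3.23, -4.19]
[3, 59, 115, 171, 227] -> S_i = 3 + 56*i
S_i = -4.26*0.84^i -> [-4.26, -3.58, -3.01, -2.52, -2.12]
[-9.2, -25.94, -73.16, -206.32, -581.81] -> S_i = -9.20*2.82^i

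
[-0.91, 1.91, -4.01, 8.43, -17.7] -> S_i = -0.91*(-2.10)^i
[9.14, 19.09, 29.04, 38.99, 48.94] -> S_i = 9.14 + 9.95*i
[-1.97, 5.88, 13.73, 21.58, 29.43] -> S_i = -1.97 + 7.85*i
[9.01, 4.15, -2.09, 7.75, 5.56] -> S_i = Random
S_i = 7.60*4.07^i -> [7.6, 30.93, 125.89, 512.39, 2085.41]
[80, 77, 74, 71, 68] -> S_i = 80 + -3*i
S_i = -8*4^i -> [-8, -32, -128, -512, -2048]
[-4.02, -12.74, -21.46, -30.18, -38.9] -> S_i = -4.02 + -8.72*i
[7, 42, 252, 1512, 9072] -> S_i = 7*6^i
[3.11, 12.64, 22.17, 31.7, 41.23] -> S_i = 3.11 + 9.53*i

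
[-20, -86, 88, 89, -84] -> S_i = Random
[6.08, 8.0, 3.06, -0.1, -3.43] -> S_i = Random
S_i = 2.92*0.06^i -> [2.92, 0.18, 0.01, 0.0, 0.0]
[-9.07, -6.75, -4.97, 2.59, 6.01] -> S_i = Random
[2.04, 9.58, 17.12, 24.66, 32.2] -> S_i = 2.04 + 7.54*i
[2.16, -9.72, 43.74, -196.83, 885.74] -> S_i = 2.16*(-4.50)^i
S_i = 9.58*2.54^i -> [9.58, 24.33, 61.81, 156.99, 398.75]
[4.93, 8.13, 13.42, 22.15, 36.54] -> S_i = 4.93*1.65^i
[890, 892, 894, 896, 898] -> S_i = 890 + 2*i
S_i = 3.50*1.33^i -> [3.5, 4.66, 6.19, 8.23, 10.95]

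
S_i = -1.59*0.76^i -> [-1.59, -1.21, -0.92, -0.7, -0.53]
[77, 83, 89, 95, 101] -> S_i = 77 + 6*i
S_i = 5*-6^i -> [5, -30, 180, -1080, 6480]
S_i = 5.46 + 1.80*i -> [5.46, 7.26, 9.06, 10.86, 12.66]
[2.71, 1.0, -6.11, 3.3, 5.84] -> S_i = Random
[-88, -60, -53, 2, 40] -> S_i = Random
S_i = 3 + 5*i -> [3, 8, 13, 18, 23]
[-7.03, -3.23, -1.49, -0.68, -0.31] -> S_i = -7.03*0.46^i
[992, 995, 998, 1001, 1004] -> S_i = 992 + 3*i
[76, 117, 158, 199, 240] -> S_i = 76 + 41*i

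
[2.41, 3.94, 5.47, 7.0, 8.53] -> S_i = 2.41 + 1.53*i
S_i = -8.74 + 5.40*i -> [-8.74, -3.34, 2.06, 7.46, 12.86]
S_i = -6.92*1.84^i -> [-6.92, -12.73, -23.43, -43.11, -79.32]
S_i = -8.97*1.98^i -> [-8.97, -17.76, -35.17, -69.63, -137.86]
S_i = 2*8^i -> [2, 16, 128, 1024, 8192]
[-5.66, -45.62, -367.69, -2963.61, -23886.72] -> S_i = -5.66*8.06^i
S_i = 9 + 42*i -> [9, 51, 93, 135, 177]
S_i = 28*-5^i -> [28, -140, 700, -3500, 17500]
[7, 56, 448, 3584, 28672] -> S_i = 7*8^i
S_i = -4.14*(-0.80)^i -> [-4.14, 3.31, -2.65, 2.12, -1.7]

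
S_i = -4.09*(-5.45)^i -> [-4.09, 22.29, -121.48, 662.08, -3608.36]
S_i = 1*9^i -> [1, 9, 81, 729, 6561]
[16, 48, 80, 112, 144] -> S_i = 16 + 32*i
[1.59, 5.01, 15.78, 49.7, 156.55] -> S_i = 1.59*3.15^i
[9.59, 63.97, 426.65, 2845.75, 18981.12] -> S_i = 9.59*6.67^i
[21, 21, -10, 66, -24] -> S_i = Random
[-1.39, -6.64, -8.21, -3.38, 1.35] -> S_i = Random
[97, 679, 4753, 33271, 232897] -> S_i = 97*7^i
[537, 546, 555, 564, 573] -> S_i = 537 + 9*i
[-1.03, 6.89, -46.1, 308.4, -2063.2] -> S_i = -1.03*(-6.69)^i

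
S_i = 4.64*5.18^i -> [4.64, 24.04, 124.5, 644.92, 3340.7]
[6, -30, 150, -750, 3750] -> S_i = 6*-5^i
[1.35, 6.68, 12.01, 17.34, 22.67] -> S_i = 1.35 + 5.33*i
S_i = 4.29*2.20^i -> [4.29, 9.44, 20.76, 45.68, 100.5]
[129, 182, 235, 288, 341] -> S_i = 129 + 53*i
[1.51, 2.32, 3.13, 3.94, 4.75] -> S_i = 1.51 + 0.81*i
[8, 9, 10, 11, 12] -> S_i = 8 + 1*i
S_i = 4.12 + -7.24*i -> [4.12, -3.12, -10.36, -17.6, -24.84]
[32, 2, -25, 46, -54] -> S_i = Random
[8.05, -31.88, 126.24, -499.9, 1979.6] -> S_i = 8.05*(-3.96)^i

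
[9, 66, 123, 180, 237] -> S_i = 9 + 57*i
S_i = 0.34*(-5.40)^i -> [0.34, -1.84, 9.91, -53.54, 289.1]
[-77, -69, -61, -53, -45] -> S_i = -77 + 8*i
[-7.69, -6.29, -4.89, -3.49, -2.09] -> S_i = -7.69 + 1.40*i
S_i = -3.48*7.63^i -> [-3.48, -26.55, -202.59, -1545.8, -11794.44]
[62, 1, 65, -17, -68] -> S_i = Random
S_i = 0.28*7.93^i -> [0.28, 2.22, 17.61, 139.63, 1107.26]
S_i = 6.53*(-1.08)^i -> [6.53, -7.05, 7.62, -8.23, 8.88]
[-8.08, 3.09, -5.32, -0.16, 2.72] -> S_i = Random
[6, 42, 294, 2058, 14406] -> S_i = 6*7^i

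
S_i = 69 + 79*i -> [69, 148, 227, 306, 385]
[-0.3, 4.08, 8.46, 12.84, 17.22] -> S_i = -0.30 + 4.38*i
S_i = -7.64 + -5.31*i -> [-7.64, -12.95, -18.26, -23.57, -28.88]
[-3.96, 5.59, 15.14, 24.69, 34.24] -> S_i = -3.96 + 9.55*i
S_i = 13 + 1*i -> [13, 14, 15, 16, 17]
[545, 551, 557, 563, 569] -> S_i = 545 + 6*i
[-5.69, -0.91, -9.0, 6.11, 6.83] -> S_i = Random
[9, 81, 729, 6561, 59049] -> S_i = 9*9^i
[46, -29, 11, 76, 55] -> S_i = Random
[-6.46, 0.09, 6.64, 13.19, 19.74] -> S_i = -6.46 + 6.55*i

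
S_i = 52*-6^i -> [52, -312, 1872, -11232, 67392]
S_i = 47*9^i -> [47, 423, 3807, 34263, 308367]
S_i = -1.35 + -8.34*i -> [-1.35, -9.69, -18.03, -26.37, -34.71]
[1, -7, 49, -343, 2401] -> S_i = 1*-7^i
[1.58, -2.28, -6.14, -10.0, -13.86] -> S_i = 1.58 + -3.86*i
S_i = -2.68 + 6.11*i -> [-2.68, 3.43, 9.54, 15.65, 21.76]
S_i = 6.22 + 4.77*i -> [6.22, 10.99, 15.76, 20.53, 25.3]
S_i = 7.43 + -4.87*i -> [7.43, 2.56, -2.31, -7.18, -12.05]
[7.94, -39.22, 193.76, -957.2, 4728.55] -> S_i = 7.94*(-4.94)^i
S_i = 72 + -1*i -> [72, 71, 70, 69, 68]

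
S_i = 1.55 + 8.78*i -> [1.55, 10.33, 19.11, 27.89, 36.67]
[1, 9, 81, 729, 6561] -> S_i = 1*9^i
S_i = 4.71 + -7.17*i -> [4.71, -2.46, -9.63, -16.8, -23.97]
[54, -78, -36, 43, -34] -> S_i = Random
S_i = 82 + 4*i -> [82, 86, 90, 94, 98]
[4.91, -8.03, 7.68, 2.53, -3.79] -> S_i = Random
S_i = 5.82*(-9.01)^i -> [5.82, -52.44, 472.47, -4256.94, 38355.01]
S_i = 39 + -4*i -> [39, 35, 31, 27, 23]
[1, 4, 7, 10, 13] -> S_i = 1 + 3*i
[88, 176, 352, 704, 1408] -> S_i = 88*2^i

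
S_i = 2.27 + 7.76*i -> [2.27, 10.03, 17.79, 25.55, 33.31]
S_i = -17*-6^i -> [-17, 102, -612, 3672, -22032]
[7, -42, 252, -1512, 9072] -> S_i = 7*-6^i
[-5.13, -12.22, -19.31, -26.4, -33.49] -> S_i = -5.13 + -7.09*i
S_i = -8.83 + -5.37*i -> [-8.83, -14.2, -19.57, -24.94, -30.31]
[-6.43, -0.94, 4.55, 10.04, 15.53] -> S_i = -6.43 + 5.49*i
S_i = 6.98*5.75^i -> [6.98, 40.14, 230.78, 1326.96, 7630.04]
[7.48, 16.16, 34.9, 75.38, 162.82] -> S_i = 7.48*2.16^i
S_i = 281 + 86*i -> [281, 367, 453, 539, 625]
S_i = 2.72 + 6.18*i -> [2.72, 8.9, 15.08, 21.26, 27.44]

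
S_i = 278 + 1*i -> [278, 279, 280, 281, 282]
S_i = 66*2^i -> [66, 132, 264, 528, 1056]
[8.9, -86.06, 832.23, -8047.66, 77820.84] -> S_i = 8.90*(-9.67)^i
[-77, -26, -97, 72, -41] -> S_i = Random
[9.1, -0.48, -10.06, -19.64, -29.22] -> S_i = 9.10 + -9.58*i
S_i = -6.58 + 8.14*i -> [-6.58, 1.56, 9.7, 17.84, 25.98]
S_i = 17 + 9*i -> [17, 26, 35, 44, 53]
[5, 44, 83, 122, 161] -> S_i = 5 + 39*i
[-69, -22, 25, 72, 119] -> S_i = -69 + 47*i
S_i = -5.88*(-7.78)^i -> [-5.88, 45.75, -355.91, 2768.96, -21542.48]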